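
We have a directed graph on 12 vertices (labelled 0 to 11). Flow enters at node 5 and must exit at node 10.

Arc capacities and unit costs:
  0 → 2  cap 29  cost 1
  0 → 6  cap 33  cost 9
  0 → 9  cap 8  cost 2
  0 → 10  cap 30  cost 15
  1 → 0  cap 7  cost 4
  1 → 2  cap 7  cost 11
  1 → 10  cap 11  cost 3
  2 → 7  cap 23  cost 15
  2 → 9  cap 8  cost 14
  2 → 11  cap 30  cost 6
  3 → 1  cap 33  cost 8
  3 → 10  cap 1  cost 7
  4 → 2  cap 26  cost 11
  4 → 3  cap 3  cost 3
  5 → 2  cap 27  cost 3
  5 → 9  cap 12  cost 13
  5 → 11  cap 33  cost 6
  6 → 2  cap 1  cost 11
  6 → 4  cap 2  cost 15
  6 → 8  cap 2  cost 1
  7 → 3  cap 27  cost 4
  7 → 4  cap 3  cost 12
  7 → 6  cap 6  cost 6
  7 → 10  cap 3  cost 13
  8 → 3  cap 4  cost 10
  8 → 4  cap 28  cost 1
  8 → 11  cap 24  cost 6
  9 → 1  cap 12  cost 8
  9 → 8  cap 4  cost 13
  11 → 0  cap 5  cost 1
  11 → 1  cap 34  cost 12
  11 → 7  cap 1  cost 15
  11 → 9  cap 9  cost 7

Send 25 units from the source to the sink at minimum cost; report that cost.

shortest-cost path #1: 5→11→0→9→1→10 push 5 @ unit cost 20 (adds 100)
shortest-cost path #2: 5→11→1→10 push 6 @ unit cost 21 (adds 126)
shortest-cost path #3: 5→11→1→9→0→10 push 5 @ unit cost 23 (adds 115)
shortest-cost path #4: 5→2→7→3→10 push 1 @ unit cost 29 (adds 29)
shortest-cost path #5: 5→2→7→10 push 3 @ unit cost 31 (adds 93)
shortest-cost path #6: 5→11→1→0→10 push 5 @ unit cost 37 (adds 185)
total cost = 648

Minimum cost for 25 units: 648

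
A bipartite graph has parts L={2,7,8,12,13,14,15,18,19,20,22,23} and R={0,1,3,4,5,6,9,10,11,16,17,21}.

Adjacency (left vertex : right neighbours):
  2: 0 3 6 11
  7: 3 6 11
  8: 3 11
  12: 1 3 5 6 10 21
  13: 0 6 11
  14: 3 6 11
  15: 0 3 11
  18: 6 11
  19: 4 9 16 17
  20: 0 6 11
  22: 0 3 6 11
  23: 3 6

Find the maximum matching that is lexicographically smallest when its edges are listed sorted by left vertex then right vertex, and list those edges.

|M| = 6 (so the lex-smallest maximum matching has 6 edges)
process left vertices in ascending order; for each, take the smallest-labelled available neighbour that still permits 6 edges overall, or leave it unmatched if none does
lex-smallest matching: {2-0, 7-3, 8-11, 12-1, 13-6, 19-4}

Lex-smallest maximum matching: {(2,0), (7,3), (8,11), (12,1), (13,6), (19,4)}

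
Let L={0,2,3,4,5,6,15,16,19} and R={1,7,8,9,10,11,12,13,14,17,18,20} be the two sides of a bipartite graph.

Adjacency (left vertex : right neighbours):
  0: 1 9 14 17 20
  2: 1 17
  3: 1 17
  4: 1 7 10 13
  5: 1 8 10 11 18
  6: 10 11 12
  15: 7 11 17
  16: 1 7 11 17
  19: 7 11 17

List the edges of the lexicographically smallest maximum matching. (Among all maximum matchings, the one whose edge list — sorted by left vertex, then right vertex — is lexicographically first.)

Lex-smallest maximum matching: {(0,9), (2,1), (3,17), (4,10), (5,8), (6,12), (15,7), (16,11)}

|M| = 8 (so the lex-smallest maximum matching has 8 edges)
process left vertices in ascending order; for each, take the smallest-labelled available neighbour that still permits 8 edges overall, or leave it unmatched if none does
lex-smallest matching: {0-9, 2-1, 3-17, 4-10, 5-8, 6-12, 15-7, 16-11}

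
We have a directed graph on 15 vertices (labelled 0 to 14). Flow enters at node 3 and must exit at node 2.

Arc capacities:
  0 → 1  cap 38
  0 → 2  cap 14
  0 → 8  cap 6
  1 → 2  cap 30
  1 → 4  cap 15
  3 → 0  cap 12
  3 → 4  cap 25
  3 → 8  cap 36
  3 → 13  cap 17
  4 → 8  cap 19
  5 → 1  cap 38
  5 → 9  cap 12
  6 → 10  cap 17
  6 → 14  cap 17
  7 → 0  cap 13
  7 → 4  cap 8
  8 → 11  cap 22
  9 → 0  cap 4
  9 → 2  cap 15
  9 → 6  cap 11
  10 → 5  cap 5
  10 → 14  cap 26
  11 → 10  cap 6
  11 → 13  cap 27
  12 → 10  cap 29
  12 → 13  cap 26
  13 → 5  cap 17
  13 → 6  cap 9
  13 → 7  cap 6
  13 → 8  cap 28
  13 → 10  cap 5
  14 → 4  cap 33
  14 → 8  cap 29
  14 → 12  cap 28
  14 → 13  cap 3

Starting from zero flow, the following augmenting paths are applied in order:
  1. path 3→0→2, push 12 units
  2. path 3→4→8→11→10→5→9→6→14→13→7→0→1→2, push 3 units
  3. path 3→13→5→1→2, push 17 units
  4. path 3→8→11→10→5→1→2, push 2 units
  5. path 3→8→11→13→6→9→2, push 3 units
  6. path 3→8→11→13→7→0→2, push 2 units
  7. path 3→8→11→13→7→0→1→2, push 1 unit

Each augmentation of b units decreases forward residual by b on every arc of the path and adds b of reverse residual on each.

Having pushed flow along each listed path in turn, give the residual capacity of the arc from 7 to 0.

after path 1 (3→0→2, push 12): res(7,0)=13
after path 2 (3→4→8→11→10→5→9→6→14→13→7→0→1→2, push 3): res(7,0)=10
after path 3 (3→13→5→1→2, push 17): res(7,0)=10
after path 4 (3→8→11→10→5→1→2, push 2): res(7,0)=10
after path 5 (3→8→11→13→6→9→2, push 3): res(7,0)=10
after path 6 (3→8→11→13→7→0→2, push 2): res(7,0)=8
after path 7 (3→8→11→13→7→0→1→2, push 1): res(7,0)=7

Residual capacity of (7,0): 7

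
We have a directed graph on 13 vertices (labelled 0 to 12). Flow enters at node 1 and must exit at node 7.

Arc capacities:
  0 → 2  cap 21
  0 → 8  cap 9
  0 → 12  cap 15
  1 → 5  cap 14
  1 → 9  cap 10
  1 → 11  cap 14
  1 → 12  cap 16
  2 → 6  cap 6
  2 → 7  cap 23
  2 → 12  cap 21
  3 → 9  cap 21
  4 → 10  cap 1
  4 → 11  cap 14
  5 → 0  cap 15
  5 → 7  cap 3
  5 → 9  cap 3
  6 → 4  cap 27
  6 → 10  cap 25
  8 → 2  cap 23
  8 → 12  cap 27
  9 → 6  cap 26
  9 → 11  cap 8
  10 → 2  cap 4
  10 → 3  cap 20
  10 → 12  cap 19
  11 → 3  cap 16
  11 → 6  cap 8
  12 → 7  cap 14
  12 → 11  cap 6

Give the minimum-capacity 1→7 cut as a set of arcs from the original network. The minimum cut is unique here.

augment #1: 1→5→7 push 3
augment #2: 1→12→7 push 14
augment #3: 1→5→0→2→7 push 11
augment #4: 1→9→6→10→2→7 push 4
max flow = 32; residual-reachable set from 1 gives S-side
cut edges (S→T): {(1,5), (10,2), (12,7)} total cap 32

Min-cut arcs: {(1,5), (10,2), (12,7)} (total capacity 32)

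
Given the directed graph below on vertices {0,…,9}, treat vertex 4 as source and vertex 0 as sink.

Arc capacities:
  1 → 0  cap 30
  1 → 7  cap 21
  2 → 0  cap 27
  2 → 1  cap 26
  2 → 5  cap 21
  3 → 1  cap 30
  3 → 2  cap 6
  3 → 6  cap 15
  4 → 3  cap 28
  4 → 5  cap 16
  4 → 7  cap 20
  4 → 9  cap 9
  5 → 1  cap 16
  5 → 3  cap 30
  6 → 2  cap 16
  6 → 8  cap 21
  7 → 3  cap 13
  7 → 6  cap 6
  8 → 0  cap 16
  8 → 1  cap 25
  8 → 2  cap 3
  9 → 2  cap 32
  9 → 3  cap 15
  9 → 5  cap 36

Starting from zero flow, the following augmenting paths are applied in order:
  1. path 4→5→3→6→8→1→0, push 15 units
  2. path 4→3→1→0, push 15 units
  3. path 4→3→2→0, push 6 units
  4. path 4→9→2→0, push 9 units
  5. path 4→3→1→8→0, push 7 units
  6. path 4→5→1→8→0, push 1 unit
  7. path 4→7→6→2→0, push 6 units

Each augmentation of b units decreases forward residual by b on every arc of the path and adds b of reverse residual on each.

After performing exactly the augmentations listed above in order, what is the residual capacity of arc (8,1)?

Residual capacity of (8,1): 18

after path 1 (4→5→3→6→8→1→0, push 15): res(8,1)=10
after path 2 (4→3→1→0, push 15): res(8,1)=10
after path 3 (4→3→2→0, push 6): res(8,1)=10
after path 4 (4→9→2→0, push 9): res(8,1)=10
after path 5 (4→3→1→8→0, push 7): res(8,1)=17
after path 6 (4→5→1→8→0, push 1): res(8,1)=18
after path 7 (4→7→6→2→0, push 6): res(8,1)=18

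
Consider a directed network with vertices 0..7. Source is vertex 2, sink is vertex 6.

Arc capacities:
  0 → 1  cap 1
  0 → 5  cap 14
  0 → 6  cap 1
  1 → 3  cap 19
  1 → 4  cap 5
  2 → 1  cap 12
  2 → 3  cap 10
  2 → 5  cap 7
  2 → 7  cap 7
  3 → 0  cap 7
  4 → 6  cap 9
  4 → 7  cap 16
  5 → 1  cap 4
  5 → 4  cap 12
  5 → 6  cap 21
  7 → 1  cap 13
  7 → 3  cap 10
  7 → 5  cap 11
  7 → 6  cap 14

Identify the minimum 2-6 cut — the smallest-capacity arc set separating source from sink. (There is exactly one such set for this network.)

Min-cut arcs: {(1,4), (2,5), (2,7), (3,0)} (total capacity 26)

augment #1: 2→5→6 push 7
augment #2: 2→7→6 push 7
augment #3: 2→1→4→6 push 5
augment #4: 2→3→0→6 push 1
augment #5: 2→3→0→5→6 push 6
max flow = 26; residual-reachable set from 2 gives S-side
cut edges (S→T): {(1,4), (2,5), (2,7), (3,0)} total cap 26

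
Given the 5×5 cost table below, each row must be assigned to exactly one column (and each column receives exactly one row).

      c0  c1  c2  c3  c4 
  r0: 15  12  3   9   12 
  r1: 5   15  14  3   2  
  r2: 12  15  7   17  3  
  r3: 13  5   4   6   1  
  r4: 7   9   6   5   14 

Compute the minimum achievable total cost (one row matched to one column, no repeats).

Minimum assignment cost: 21

one of 2 optimal assignments: row0→col2 (cost 3), row1→col0 (cost 5), row2→col4 (cost 3), row3→col1 (cost 5), row4→col3 (cost 5)
total = 3 + 5 + 3 + 5 + 5 = 21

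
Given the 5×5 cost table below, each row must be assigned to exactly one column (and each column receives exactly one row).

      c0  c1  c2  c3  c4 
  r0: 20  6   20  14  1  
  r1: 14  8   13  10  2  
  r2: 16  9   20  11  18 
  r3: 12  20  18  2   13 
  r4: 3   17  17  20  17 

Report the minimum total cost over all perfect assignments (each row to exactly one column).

Minimum assignment cost: 28

optimal assignment: row0→col4 (cost 1), row1→col2 (cost 13), row2→col1 (cost 9), row3→col3 (cost 2), row4→col0 (cost 3)
total = 1 + 13 + 9 + 2 + 3 = 28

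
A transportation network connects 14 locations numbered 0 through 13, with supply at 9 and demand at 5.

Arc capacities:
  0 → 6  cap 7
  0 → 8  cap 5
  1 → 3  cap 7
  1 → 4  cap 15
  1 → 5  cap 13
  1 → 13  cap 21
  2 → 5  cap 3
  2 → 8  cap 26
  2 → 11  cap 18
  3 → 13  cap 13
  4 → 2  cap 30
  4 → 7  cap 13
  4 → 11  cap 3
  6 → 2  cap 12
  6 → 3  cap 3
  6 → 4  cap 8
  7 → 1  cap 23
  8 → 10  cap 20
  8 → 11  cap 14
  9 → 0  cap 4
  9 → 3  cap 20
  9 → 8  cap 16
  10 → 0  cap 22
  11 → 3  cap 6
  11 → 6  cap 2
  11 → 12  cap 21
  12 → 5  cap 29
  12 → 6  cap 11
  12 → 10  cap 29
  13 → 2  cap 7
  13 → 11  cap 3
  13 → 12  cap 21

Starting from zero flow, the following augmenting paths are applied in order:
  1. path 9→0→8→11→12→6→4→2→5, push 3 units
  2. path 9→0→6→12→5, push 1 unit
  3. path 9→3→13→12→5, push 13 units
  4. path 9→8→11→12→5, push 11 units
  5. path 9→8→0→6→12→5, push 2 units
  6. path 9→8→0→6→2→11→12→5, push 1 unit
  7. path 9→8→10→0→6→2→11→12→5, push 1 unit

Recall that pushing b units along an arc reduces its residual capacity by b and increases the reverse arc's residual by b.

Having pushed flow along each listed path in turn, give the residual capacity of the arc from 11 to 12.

Residual capacity of (11,12): 5

after path 1 (9→0→8→11→12→6→4→2→5, push 3): res(11,12)=18
after path 2 (9→0→6→12→5, push 1): res(11,12)=18
after path 3 (9→3→13→12→5, push 13): res(11,12)=18
after path 4 (9→8→11→12→5, push 11): res(11,12)=7
after path 5 (9→8→0→6→12→5, push 2): res(11,12)=7
after path 6 (9→8→0→6→2→11→12→5, push 1): res(11,12)=6
after path 7 (9→8→10→0→6→2→11→12→5, push 1): res(11,12)=5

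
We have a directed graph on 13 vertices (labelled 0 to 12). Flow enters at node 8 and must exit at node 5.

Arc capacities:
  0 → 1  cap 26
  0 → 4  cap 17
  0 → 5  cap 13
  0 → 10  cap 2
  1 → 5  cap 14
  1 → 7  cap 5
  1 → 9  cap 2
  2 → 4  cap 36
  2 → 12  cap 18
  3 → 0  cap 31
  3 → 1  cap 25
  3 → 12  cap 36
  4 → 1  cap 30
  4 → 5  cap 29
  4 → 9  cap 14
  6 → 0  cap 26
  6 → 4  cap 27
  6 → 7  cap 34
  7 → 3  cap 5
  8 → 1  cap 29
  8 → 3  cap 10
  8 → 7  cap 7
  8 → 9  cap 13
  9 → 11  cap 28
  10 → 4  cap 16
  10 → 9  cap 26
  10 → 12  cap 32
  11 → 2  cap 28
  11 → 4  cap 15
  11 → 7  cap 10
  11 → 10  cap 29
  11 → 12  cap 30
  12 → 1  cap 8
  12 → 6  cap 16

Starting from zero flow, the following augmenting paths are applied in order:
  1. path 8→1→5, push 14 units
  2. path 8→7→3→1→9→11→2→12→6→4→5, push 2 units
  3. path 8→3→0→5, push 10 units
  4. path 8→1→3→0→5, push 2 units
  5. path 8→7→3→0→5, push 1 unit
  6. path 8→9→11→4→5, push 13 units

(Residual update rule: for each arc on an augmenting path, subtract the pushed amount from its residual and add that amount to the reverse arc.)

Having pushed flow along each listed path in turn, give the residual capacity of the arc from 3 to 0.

after path 1 (8→1→5, push 14): res(3,0)=31
after path 2 (8→7→3→1→9→11→2→12→6→4→5, push 2): res(3,0)=31
after path 3 (8→3→0→5, push 10): res(3,0)=21
after path 4 (8→1→3→0→5, push 2): res(3,0)=19
after path 5 (8→7→3→0→5, push 1): res(3,0)=18
after path 6 (8→9→11→4→5, push 13): res(3,0)=18

Residual capacity of (3,0): 18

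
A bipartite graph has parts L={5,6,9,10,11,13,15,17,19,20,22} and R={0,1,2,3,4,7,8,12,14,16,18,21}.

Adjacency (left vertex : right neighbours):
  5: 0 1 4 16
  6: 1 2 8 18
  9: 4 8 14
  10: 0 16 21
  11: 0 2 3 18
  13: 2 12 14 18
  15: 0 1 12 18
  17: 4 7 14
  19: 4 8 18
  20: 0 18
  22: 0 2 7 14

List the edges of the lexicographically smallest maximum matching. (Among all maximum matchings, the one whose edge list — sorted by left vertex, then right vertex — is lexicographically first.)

Lex-smallest maximum matching: {(5,0), (6,1), (9,4), (10,16), (11,3), (13,2), (15,12), (17,7), (19,8), (20,18), (22,14)}

|M| = 11 (so the lex-smallest maximum matching has 11 edges)
process left vertices in ascending order; for each, take the smallest-labelled available neighbour that still permits 11 edges overall, or leave it unmatched if none does
lex-smallest matching: {5-0, 6-1, 9-4, 10-16, 11-3, 13-2, 15-12, 17-7, 19-8, 20-18, 22-14}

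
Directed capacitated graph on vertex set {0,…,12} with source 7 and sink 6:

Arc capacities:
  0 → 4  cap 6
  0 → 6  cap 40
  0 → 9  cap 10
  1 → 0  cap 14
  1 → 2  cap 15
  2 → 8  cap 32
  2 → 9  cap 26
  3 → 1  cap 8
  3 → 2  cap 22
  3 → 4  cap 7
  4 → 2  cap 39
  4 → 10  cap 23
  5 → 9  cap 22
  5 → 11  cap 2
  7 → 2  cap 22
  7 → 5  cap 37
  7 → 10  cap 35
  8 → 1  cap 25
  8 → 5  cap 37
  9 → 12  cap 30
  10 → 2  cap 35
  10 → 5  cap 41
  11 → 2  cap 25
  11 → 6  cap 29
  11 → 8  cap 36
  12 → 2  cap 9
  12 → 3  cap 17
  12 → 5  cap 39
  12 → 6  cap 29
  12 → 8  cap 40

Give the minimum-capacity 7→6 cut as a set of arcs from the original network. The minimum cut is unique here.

Min-cut arcs: {(1,0), (5,11), (12,6)} (total capacity 45)

augment #1: 7→5→11→6 push 2
augment #2: 7→2→9→12→6 push 22
augment #3: 7→5→9→12→6 push 7
augment #4: 7→10→2→8→1→0→6 push 14
max flow = 45; residual-reachable set from 7 gives S-side
cut edges (S→T): {(1,0), (5,11), (12,6)} total cap 45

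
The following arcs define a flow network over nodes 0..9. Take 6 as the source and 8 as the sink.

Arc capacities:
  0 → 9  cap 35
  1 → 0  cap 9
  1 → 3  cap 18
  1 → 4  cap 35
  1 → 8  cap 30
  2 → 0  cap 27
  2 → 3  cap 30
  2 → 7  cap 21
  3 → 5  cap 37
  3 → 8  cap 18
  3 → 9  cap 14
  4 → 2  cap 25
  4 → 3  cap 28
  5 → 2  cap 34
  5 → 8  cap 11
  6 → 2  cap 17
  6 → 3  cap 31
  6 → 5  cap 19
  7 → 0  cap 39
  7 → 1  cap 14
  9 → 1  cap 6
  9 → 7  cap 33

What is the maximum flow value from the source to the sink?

Maximum flow value: 49

augment #1: 6→3→8 bottleneck 18, total now 18
augment #2: 6→5→8 bottleneck 11, total now 29
augment #3: 6→2→7→1→8 bottleneck 14, total now 43
augment #4: 6→3→9→1→8 bottleneck 6, total now 49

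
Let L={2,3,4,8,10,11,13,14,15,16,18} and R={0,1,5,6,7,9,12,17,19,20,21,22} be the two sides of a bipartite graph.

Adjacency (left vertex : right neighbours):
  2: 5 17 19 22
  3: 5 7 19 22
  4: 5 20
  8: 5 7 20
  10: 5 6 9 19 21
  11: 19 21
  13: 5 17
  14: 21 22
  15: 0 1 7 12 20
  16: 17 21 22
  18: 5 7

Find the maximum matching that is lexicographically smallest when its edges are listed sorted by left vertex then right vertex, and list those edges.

|M| = 9 (so the lex-smallest maximum matching has 9 edges)
process left vertices in ascending order; for each, take the smallest-labelled available neighbour that still permits 9 edges overall, or leave it unmatched if none does
lex-smallest matching: {2-5, 3-7, 4-20, 10-6, 11-19, 13-17, 14-21, 15-0, 16-22}

Lex-smallest maximum matching: {(2,5), (3,7), (4,20), (10,6), (11,19), (13,17), (14,21), (15,0), (16,22)}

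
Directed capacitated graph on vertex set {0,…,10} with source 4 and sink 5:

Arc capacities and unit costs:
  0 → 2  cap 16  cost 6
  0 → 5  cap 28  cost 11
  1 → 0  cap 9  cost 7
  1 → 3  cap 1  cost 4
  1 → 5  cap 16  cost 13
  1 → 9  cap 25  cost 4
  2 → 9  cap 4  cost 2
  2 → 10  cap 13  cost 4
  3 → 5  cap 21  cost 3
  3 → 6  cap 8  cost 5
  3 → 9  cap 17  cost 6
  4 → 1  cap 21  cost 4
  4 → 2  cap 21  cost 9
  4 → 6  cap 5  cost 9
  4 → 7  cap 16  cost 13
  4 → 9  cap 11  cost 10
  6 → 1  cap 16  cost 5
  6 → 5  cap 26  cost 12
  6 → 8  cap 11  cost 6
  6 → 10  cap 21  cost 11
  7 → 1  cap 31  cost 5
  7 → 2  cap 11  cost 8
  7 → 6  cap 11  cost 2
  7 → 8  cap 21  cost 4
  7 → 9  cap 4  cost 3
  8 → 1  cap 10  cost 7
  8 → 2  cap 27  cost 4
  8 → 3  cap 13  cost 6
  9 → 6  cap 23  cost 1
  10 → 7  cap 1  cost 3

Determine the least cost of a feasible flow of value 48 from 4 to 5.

Minimum cost for 48 units: 1003

shortest-cost path #1: 4→1→3→5 push 1 @ unit cost 11 (adds 11)
shortest-cost path #2: 4→1→5 push 16 @ unit cost 17 (adds 272)
shortest-cost path #3: 4→6→5 push 5 @ unit cost 21 (adds 105)
shortest-cost path #4: 4→1→9→6→5 push 4 @ unit cost 21 (adds 84)
shortest-cost path #5: 4→9→6→5 push 11 @ unit cost 23 (adds 253)
shortest-cost path #6: 4→2→9→6→5 push 4 @ unit cost 24 (adds 96)
shortest-cost path #7: 4→7→8→3→5 push 7 @ unit cost 26 (adds 182)
total cost = 1003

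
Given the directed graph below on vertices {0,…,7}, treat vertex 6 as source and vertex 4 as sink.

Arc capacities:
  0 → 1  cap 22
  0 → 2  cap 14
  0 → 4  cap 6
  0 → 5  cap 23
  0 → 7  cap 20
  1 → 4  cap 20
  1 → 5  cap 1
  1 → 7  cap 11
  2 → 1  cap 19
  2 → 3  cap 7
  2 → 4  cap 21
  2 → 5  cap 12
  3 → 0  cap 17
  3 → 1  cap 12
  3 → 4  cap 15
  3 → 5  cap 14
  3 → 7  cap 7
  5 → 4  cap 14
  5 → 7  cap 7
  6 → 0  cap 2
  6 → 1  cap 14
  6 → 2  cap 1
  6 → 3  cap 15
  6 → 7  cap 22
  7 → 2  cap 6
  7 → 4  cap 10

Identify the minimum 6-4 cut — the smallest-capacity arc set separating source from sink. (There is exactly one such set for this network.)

Min-cut arcs: {(6,0), (6,1), (6,2), (6,3), (7,2), (7,4)} (total capacity 48)

augment #1: 6→0→4 push 2
augment #2: 6→1→4 push 14
augment #3: 6→2→4 push 1
augment #4: 6→3→4 push 15
augment #5: 6→7→4 push 10
augment #6: 6→7→2→4 push 6
max flow = 48; residual-reachable set from 6 gives S-side
cut edges (S→T): {(6,0), (6,1), (6,2), (6,3), (7,2), (7,4)} total cap 48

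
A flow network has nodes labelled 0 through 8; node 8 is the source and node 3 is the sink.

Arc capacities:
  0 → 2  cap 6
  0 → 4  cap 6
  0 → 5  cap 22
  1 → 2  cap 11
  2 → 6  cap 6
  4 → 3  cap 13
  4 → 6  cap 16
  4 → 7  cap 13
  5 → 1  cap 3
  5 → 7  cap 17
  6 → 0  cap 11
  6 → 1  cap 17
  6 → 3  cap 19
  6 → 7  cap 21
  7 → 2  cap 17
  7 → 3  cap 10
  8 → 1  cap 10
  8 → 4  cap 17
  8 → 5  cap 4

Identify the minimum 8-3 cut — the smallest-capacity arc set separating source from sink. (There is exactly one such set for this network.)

augment #1: 8→4→3 push 13
augment #2: 8→4→6→3 push 4
augment #3: 8→5→7→3 push 4
augment #4: 8→1→2→6→3 push 6
max flow = 27; residual-reachable set from 8 gives S-side
cut edges (S→T): {(2,6), (8,4), (8,5)} total cap 27

Min-cut arcs: {(2,6), (8,4), (8,5)} (total capacity 27)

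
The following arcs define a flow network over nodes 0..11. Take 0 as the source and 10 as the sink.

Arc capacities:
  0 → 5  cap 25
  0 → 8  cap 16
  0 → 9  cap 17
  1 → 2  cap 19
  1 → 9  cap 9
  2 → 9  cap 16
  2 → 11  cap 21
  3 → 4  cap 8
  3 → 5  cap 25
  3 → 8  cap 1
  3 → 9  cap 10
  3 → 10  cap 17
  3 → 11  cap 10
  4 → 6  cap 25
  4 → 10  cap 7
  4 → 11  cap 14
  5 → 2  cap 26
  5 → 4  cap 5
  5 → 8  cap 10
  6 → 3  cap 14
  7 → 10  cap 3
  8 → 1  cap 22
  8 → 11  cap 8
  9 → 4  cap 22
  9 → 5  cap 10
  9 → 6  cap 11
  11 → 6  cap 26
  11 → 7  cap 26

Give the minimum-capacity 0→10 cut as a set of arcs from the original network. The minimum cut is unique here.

augment #1: 0→5→4→10 push 5
augment #2: 0→9→4→10 push 2
augment #3: 0→8→11→7→10 push 3
augment #4: 0→9→6→3→10 push 11
augment #5: 0→8→11→6→3→10 push 3
max flow = 24; residual-reachable set from 0 gives S-side
cut edges (S→T): {(4,10), (6,3), (7,10)} total cap 24

Min-cut arcs: {(4,10), (6,3), (7,10)} (total capacity 24)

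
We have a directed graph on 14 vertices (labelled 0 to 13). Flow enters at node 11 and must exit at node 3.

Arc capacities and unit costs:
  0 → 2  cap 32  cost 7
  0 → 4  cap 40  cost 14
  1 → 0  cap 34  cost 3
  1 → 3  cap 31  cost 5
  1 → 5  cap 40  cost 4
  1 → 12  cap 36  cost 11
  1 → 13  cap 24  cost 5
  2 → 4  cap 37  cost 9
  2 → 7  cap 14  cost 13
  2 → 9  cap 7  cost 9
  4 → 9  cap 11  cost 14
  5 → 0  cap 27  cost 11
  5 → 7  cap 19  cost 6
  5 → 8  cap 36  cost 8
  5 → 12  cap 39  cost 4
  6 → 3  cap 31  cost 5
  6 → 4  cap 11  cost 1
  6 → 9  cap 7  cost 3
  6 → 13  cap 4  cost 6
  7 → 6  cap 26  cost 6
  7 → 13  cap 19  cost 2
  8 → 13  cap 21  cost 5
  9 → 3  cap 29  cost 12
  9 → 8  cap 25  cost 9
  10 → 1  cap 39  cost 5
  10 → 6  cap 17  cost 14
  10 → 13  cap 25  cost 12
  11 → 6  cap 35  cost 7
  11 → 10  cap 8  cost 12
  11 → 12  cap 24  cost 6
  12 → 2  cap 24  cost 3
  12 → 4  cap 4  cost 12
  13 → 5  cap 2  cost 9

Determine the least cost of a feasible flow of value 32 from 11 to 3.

Minimum cost for 32 units: 394

shortest-cost path #1: 11→6→3 push 31 @ unit cost 12 (adds 372)
shortest-cost path #2: 11→6→9→3 push 1 @ unit cost 22 (adds 22)
total cost = 394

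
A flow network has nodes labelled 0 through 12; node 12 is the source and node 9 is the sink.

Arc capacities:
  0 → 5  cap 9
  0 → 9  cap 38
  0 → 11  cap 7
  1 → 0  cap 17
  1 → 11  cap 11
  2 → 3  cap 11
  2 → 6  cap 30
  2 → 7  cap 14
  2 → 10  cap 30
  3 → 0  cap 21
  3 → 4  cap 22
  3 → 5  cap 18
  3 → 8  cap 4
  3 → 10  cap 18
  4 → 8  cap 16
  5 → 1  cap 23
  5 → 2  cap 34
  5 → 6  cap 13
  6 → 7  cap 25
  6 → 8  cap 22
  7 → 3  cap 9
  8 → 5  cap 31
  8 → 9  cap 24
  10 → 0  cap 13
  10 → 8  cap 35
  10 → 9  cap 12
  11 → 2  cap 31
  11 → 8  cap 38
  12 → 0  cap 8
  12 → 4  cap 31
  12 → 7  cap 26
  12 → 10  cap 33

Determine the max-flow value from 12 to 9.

Maximum flow value: 66

augment #1: 12→0→9 bottleneck 8, total now 8
augment #2: 12→10→9 bottleneck 12, total now 20
augment #3: 12→4→8→9 bottleneck 16, total now 36
augment #4: 12→10→0→9 bottleneck 13, total now 49
augment #5: 12→10→8→9 bottleneck 8, total now 57
augment #6: 12→7→3→0→9 bottleneck 9, total now 66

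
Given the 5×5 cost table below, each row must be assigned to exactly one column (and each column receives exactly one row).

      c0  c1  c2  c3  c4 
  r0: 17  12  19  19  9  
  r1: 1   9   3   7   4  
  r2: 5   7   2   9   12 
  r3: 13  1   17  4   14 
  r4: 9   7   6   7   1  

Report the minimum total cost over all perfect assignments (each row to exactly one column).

one of 2 optimal assignments: row0→col1 (cost 12), row1→col0 (cost 1), row2→col2 (cost 2), row3→col3 (cost 4), row4→col4 (cost 1)
total = 12 + 1 + 2 + 4 + 1 = 20

Minimum assignment cost: 20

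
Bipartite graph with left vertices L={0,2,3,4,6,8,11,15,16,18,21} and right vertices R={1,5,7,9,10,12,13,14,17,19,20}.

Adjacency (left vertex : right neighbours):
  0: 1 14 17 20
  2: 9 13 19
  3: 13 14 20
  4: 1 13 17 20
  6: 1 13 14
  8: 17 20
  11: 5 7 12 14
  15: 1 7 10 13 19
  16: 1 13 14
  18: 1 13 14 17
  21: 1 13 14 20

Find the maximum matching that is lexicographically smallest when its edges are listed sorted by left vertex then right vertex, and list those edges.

Lex-smallest maximum matching: {(0,1), (2,9), (3,13), (4,17), (6,14), (8,20), (11,5), (15,7)}

|M| = 8 (so the lex-smallest maximum matching has 8 edges)
process left vertices in ascending order; for each, take the smallest-labelled available neighbour that still permits 8 edges overall, or leave it unmatched if none does
lex-smallest matching: {0-1, 2-9, 3-13, 4-17, 6-14, 8-20, 11-5, 15-7}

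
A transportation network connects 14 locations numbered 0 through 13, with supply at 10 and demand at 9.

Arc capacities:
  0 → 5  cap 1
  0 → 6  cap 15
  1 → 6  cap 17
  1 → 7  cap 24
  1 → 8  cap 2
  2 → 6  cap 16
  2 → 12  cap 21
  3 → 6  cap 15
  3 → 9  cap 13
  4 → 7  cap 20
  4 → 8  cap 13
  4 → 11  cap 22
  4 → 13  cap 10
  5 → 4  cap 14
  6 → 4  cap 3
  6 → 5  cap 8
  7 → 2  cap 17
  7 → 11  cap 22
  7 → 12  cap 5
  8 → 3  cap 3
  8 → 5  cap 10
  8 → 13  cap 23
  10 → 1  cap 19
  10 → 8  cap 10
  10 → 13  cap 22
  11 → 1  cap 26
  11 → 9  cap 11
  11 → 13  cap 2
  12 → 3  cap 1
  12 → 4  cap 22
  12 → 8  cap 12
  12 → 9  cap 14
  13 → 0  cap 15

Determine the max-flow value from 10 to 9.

Maximum flow value: 29

augment #1: 10→8→3→9 bottleneck 3, total now 3
augment #2: 10→1→7→11→9 bottleneck 11, total now 14
augment #3: 10→1→7→12→9 bottleneck 5, total now 19
augment #4: 10→1→7→2→12→9 bottleneck 3, total now 22
augment #5: 10→8→5→4→7→2→12→9 bottleneck 6, total now 28
augment #6: 10→8→5→4→7→2→12→3→9 bottleneck 1, total now 29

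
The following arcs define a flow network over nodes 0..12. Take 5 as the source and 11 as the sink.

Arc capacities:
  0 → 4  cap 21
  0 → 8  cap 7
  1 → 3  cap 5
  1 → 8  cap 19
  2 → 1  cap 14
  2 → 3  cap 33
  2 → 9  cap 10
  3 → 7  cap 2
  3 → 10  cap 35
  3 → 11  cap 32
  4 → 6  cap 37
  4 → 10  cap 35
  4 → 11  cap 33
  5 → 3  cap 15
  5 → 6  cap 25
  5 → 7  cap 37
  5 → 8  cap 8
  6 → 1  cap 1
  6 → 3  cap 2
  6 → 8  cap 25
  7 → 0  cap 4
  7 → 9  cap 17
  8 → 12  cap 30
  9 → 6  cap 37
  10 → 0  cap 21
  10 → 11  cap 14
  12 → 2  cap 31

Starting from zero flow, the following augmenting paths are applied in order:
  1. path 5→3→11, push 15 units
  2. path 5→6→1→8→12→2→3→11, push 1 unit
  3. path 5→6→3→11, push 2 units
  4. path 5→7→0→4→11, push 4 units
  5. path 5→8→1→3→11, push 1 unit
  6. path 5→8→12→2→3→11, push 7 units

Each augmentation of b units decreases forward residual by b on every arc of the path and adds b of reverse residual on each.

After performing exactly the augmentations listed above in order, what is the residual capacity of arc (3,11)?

Residual capacity of (3,11): 6

after path 1 (5→3→11, push 15): res(3,11)=17
after path 2 (5→6→1→8→12→2→3→11, push 1): res(3,11)=16
after path 3 (5→6→3→11, push 2): res(3,11)=14
after path 4 (5→7→0→4→11, push 4): res(3,11)=14
after path 5 (5→8→1→3→11, push 1): res(3,11)=13
after path 6 (5→8→12→2→3→11, push 7): res(3,11)=6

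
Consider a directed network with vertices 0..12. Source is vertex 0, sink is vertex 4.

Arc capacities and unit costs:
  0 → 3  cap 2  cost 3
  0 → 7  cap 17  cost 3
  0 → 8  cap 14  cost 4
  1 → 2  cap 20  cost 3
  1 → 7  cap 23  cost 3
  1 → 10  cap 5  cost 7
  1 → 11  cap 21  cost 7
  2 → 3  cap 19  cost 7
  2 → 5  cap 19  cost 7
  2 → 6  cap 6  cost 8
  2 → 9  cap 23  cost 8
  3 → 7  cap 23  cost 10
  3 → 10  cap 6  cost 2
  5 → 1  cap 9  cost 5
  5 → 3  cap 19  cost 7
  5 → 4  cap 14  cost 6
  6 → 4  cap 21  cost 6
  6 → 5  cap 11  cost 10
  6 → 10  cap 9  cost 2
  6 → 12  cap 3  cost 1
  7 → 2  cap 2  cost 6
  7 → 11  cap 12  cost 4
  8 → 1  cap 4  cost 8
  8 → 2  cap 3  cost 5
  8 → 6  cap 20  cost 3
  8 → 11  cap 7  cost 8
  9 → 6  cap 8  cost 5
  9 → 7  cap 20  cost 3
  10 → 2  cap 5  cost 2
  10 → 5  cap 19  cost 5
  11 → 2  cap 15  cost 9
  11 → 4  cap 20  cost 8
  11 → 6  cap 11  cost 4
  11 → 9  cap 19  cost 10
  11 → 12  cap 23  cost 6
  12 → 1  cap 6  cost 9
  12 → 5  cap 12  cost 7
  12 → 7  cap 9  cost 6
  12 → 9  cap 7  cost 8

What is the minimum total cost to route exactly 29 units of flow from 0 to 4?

Minimum cost for 29 units: 416

shortest-cost path #1: 0→8→6→4 push 14 @ unit cost 13 (adds 182)
shortest-cost path #2: 0→7→11→4 push 12 @ unit cost 15 (adds 180)
shortest-cost path #3: 0→3→10→5→4 push 2 @ unit cost 16 (adds 32)
shortest-cost path #4: 0→7→2→5→4 push 1 @ unit cost 22 (adds 22)
total cost = 416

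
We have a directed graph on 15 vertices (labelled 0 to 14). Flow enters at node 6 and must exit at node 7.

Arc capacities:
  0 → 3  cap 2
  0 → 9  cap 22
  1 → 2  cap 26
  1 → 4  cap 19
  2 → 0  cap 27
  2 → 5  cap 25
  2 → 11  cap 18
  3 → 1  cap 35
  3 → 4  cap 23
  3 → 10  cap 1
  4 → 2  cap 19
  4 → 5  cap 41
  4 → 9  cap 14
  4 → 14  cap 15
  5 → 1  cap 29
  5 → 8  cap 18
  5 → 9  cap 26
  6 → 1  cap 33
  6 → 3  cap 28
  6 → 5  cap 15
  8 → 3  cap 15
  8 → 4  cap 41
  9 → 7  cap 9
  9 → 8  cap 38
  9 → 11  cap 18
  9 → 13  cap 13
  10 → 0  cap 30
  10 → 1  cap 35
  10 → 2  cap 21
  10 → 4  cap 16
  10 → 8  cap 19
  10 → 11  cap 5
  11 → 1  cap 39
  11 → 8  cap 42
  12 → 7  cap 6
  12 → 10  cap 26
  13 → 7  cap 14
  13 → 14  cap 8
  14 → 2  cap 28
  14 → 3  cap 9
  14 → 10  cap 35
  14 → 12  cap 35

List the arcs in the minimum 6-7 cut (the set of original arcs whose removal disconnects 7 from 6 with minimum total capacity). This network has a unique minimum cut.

augment #1: 6→5→9→7 push 9
augment #2: 6→5→9→13→7 push 6
augment #3: 6→1→4→9→13→7 push 7
augment #4: 6→1→4→14→12→7 push 6
max flow = 28; residual-reachable set from 6 gives S-side
cut edges (S→T): {(9,7), (9,13), (12,7)} total cap 28

Min-cut arcs: {(9,7), (9,13), (12,7)} (total capacity 28)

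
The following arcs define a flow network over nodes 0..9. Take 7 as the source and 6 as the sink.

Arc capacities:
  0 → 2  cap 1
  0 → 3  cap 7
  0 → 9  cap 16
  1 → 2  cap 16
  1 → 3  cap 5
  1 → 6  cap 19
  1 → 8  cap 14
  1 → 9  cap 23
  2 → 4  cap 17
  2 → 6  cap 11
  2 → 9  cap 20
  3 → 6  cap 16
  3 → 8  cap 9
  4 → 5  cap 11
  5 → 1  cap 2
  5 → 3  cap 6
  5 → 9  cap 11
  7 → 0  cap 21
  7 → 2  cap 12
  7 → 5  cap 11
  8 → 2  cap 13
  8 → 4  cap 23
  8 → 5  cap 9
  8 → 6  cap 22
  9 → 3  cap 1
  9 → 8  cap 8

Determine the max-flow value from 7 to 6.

augment #1: 7→2→6 bottleneck 11, total now 11
augment #2: 7→0→3→6 bottleneck 7, total now 18
augment #3: 7→5→1→6 bottleneck 2, total now 20
augment #4: 7→5→3→6 bottleneck 6, total now 26
augment #5: 7→0→9→3→6 bottleneck 1, total now 27
augment #6: 7→0→9→8→6 bottleneck 8, total now 35

Maximum flow value: 35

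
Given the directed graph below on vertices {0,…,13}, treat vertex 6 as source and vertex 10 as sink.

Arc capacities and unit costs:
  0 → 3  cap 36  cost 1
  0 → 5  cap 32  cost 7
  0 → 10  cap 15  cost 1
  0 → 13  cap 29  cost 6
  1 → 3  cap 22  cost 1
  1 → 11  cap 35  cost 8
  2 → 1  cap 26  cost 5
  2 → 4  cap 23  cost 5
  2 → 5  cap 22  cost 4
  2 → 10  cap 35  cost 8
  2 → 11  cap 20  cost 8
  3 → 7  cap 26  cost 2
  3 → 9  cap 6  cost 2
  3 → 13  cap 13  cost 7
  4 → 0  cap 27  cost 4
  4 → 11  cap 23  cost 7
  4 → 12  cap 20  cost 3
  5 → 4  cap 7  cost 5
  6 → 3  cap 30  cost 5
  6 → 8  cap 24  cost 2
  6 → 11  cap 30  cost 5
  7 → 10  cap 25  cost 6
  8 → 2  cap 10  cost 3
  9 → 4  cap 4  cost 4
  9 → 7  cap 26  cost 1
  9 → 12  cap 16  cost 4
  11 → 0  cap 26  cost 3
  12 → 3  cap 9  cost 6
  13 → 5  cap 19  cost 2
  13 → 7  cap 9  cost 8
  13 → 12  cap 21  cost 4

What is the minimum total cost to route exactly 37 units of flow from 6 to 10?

shortest-cost path #1: 6→11→0→10 push 15 @ unit cost 9 (adds 135)
shortest-cost path #2: 6→8→2→10 push 10 @ unit cost 13 (adds 130)
shortest-cost path #3: 6→3→7→10 push 12 @ unit cost 13 (adds 156)
total cost = 421

Minimum cost for 37 units: 421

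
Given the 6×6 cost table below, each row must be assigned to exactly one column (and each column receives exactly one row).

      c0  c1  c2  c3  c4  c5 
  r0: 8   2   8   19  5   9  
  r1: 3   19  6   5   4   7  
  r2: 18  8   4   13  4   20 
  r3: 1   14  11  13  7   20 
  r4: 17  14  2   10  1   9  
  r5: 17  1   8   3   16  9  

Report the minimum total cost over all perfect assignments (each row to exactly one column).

Minimum assignment cost: 18

optimal assignment: row0→col1 (cost 2), row1→col5 (cost 7), row2→col2 (cost 4), row3→col0 (cost 1), row4→col4 (cost 1), row5→col3 (cost 3)
total = 2 + 7 + 4 + 1 + 1 + 3 = 18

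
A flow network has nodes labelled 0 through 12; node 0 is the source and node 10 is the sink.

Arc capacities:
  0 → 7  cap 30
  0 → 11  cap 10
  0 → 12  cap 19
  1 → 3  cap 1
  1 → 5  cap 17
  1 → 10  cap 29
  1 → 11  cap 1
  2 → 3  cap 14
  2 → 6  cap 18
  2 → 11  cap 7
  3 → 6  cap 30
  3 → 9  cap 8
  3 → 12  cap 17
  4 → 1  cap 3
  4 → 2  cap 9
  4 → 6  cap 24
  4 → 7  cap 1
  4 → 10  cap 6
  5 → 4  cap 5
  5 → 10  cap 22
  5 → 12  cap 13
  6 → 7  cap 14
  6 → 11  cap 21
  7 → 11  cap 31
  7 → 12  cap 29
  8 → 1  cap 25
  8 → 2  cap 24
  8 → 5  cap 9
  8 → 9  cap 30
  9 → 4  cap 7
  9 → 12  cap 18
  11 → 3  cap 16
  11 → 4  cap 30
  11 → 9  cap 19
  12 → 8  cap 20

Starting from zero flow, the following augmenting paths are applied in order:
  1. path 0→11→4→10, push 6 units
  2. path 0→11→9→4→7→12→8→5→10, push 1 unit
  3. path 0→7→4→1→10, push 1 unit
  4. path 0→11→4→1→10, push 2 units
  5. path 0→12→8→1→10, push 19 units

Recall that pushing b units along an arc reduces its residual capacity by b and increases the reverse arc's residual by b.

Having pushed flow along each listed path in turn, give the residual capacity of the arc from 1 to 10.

after path 1 (0→11→4→10, push 6): res(1,10)=29
after path 2 (0→11→9→4→7→12→8→5→10, push 1): res(1,10)=29
after path 3 (0→7→4→1→10, push 1): res(1,10)=28
after path 4 (0→11→4→1→10, push 2): res(1,10)=26
after path 5 (0→12→8→1→10, push 19): res(1,10)=7

Residual capacity of (1,10): 7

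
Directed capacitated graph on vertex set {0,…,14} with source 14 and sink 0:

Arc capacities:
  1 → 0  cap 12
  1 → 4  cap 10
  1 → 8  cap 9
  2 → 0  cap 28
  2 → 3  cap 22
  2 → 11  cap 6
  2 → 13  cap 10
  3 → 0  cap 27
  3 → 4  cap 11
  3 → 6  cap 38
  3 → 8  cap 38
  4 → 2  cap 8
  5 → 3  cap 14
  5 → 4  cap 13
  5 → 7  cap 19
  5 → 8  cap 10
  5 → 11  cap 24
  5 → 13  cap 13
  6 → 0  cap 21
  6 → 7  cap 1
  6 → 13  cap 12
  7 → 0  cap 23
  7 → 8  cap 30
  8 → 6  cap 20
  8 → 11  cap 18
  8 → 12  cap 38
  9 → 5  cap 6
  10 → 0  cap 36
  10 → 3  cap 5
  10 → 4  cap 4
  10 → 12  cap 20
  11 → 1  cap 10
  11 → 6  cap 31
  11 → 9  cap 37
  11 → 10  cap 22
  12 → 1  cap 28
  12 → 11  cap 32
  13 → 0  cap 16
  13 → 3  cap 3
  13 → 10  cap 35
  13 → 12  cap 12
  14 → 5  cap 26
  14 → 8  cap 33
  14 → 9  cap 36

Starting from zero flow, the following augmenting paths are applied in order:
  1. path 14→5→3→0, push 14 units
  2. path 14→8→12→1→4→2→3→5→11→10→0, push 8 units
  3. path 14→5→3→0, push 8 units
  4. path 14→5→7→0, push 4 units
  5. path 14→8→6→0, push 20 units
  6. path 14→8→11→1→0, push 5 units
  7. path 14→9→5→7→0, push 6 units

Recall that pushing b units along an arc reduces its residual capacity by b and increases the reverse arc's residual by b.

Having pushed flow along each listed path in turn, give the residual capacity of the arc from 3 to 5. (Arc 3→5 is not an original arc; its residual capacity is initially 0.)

after path 1 (14→5→3→0, push 14): res(3,5)=14
after path 2 (14→8→12→1→4→2→3→5→11→10→0, push 8): res(3,5)=6
after path 3 (14→5→3→0, push 8): res(3,5)=14
after path 4 (14→5→7→0, push 4): res(3,5)=14
after path 5 (14→8→6→0, push 20): res(3,5)=14
after path 6 (14→8→11→1→0, push 5): res(3,5)=14
after path 7 (14→9→5→7→0, push 6): res(3,5)=14

Residual capacity of (3,5): 14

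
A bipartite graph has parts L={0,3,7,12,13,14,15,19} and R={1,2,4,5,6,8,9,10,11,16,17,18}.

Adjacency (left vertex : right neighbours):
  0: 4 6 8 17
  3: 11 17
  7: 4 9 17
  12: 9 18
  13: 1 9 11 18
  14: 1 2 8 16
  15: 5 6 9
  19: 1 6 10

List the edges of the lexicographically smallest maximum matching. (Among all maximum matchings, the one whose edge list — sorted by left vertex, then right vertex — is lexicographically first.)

|M| = 8 (so the lex-smallest maximum matching has 8 edges)
process left vertices in ascending order; for each, take the smallest-labelled available neighbour that still permits 8 edges overall, or leave it unmatched if none does
lex-smallest matching: {0-4, 3-11, 7-9, 12-18, 13-1, 14-2, 15-5, 19-6}

Lex-smallest maximum matching: {(0,4), (3,11), (7,9), (12,18), (13,1), (14,2), (15,5), (19,6)}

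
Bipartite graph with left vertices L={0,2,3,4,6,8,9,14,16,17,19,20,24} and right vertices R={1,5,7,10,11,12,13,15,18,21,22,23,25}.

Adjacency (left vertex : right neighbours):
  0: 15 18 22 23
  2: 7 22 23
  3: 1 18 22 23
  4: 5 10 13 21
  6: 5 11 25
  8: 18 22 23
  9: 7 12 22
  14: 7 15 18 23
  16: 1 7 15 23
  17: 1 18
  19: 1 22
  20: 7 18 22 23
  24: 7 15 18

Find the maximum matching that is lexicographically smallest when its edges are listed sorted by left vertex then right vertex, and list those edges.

|M| = 9 (so the lex-smallest maximum matching has 9 edges)
process left vertices in ascending order; for each, take the smallest-labelled available neighbour that still permits 9 edges overall, or leave it unmatched if none does
lex-smallest matching: {0-15, 2-7, 3-1, 4-5, 6-11, 8-18, 9-12, 14-23, 19-22}

Lex-smallest maximum matching: {(0,15), (2,7), (3,1), (4,5), (6,11), (8,18), (9,12), (14,23), (19,22)}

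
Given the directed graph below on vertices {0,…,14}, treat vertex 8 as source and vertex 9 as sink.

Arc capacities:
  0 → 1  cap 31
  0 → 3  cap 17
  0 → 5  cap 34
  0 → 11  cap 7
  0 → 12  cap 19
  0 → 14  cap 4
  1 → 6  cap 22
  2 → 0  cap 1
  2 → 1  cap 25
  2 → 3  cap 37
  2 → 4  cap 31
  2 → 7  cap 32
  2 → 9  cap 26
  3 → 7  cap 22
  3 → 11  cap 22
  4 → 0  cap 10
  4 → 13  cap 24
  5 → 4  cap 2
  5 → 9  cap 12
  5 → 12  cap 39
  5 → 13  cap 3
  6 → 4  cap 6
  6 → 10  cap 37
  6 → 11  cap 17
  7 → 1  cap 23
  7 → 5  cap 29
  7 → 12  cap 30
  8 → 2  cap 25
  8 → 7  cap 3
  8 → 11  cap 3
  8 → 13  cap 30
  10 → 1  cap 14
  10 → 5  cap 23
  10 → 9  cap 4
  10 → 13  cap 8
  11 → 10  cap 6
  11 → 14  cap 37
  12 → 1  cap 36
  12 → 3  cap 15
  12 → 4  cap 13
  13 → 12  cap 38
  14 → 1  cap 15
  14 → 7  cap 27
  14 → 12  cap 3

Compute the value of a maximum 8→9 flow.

augment #1: 8→2→9 bottleneck 25, total now 25
augment #2: 8→7→5→9 bottleneck 3, total now 28
augment #3: 8→11→10→9 bottleneck 3, total now 31
augment #4: 8→13→12→1→6→10→9 bottleneck 1, total now 32
augment #5: 8→13→12→3→7→5→9 bottleneck 9, total now 41

Maximum flow value: 41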